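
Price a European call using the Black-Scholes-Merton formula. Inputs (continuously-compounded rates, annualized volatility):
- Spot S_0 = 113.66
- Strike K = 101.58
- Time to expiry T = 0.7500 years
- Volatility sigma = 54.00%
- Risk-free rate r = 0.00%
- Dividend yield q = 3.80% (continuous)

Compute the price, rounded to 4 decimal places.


Answer: Price = 24.3533

Derivation:
d1 = (ln(S/K) + (r - q + 0.5*sigma^2) * T) / (sigma * sqrt(T)) = 0.41315799
d2 = d1 - sigma * sqrt(T) = -0.05449573
exp(-rT) = 1.00000000; exp(-qT) = 0.97190229
C = S_0 * exp(-qT) * N(d1) - K * exp(-rT) * N(d2)
N(d1) = 0.66025457; N(d2) = 0.47827011
C = 113.6600 * 0.97190229 * 0.66025457 - 101.5800 * 1.00000000 * 0.47827011 = 24.3533


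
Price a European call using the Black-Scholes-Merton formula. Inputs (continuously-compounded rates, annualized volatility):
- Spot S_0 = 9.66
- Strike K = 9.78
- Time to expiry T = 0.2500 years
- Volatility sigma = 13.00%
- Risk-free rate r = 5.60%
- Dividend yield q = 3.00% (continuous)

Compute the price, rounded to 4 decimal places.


Answer: Price = 0.2222

Derivation:
d1 = (ln(S/K) + (r - q + 0.5*sigma^2) * T) / (sigma * sqrt(T)) = -0.05743594
d2 = d1 - sigma * sqrt(T) = -0.12243594
exp(-rT) = 0.98609754; exp(-qT) = 0.99252805
C = S_0 * exp(-qT) * N(d1) - K * exp(-rT) * N(d2)
N(d1) = 0.47709897; N(d2) = 0.45127689
C = 9.6600 * 0.99252805 * 0.47709897 - 9.7800 * 0.98609754 * 0.45127689 = 0.2222


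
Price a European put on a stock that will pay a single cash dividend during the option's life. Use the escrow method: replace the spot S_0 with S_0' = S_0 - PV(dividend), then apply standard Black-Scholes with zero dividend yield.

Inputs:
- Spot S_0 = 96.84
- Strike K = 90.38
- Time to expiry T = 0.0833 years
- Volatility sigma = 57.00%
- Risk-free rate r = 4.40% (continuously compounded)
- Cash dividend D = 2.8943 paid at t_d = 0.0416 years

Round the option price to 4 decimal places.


Answer: Price = 4.2793

Derivation:
PV(D) = D * exp(-r * t_d) = 2.8943 * 0.99817127 = 2.88900712
S_0' = S_0 - PV(D) = 96.8400 - 2.88900712 = 93.95099288
d1 = (ln(S_0'/K) + (r + sigma^2/2)*T) / (sigma*sqrt(T)) = 0.34008221
d2 = d1 - sigma*sqrt(T) = 0.17557029
exp(-rT) = 0.99634151
N(-d1) = 0.36689731; N(-d2) = 0.43031577
P = K * exp(-rT) * N(-d2) - S_0' * N(-d1) = 90.3800 * 0.99634151 * 0.43031577 - 93.95099288 * 0.36689731 = 4.2793


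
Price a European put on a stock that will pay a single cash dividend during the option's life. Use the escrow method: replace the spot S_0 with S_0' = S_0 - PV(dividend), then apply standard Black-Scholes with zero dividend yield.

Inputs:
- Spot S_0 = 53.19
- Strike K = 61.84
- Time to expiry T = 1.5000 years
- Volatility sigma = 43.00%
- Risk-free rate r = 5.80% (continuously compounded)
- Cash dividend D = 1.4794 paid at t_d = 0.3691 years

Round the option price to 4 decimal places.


Answer: Price = 13.8976

Derivation:
PV(D) = D * exp(-r * t_d) = 1.4794 * 0.97881972 = 1.44806589
S_0' = S_0 - PV(D) = 53.1900 - 1.44806589 = 51.74193411
d1 = (ln(S_0'/K) + (r + sigma^2/2)*T) / (sigma*sqrt(T)) = 0.08999151
d2 = d1 - sigma*sqrt(T) = -0.43664879
exp(-rT) = 0.91667710
N(-d1) = 0.46414698; N(-d2) = 0.66881696
P = K * exp(-rT) * N(-d2) - S_0' * N(-d1) = 61.8400 * 0.91667710 * 0.66881696 - 51.74193411 * 0.46414698 = 13.8976


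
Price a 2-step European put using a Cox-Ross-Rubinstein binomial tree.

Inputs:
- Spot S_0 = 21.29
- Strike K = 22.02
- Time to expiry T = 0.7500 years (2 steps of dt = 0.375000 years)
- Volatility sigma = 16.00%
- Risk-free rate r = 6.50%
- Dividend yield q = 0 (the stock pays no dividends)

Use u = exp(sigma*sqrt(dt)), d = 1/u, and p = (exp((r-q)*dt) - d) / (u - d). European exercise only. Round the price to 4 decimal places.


Answer: Price = V(0,0) = 1.0177

Derivation:
dt = T/N = 0.375000
u = exp(sigma*sqrt(dt)) = 1.102940; d = 1/u = 0.906667
p = (exp((r-q)*dt) - d) / (u - d) = 0.601240
Discount per step: exp(-r*dt) = 0.975920
Stock lattice S(k, i) with i counting down-moves:
  k=0: S(0,0) = 21.2900
  k=1: S(1,0) = 23.4816; S(1,1) = 19.3029
  k=2: S(2,0) = 25.8988; S(2,1) = 21.2900; S(2,2) = 17.5014
Terminal payoffs V(N, i) = max(K - S_T, 0):
  V(2,0) = 0.000000; V(2,1) = 0.730000; V(2,2) = 4.518645
Backward induction: V(k, i) = exp(-r*dt) * [p * V(k+1, i) + (1-p) * V(k+1, i+1)].
  V(1,0) = exp(-r*dt) * [p*0.000000 + (1-p)*0.730000] = 0.284085
  V(1,1) = exp(-r*dt) * [p*0.730000 + (1-p)*4.518645] = 2.186802
  V(0,0) = exp(-r*dt) * [p*0.284085 + (1-p)*2.186802] = 1.017701


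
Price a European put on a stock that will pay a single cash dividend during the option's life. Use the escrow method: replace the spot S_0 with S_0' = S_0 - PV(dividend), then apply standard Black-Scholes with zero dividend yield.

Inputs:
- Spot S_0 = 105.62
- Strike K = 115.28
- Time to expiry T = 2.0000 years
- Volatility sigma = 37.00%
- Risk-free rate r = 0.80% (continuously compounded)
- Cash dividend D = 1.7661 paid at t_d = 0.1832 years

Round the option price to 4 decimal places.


PV(D) = D * exp(-r * t_d) = 1.7661 * 0.99853547 = 1.76351350
S_0' = S_0 - PV(D) = 105.6200 - 1.76351350 = 103.85648650
d1 = (ln(S_0'/K) + (r + sigma^2/2)*T) / (sigma*sqrt(T)) = 0.09277634
d2 = d1 - sigma*sqrt(T) = -0.43048268
exp(-rT) = 0.98412732
N(-d1) = 0.46304062; N(-d2) = 0.66657772
P = K * exp(-rT) * N(-d2) - S_0' * N(-d1) = 115.2800 * 0.98412732 * 0.66657772 - 103.85648650 * 0.46304062 = 27.5336

Answer: Price = 27.5336


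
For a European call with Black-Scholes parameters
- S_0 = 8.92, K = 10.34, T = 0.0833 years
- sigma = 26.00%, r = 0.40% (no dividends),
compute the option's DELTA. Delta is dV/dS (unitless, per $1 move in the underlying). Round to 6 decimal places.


Answer: Delta = 0.027013

Derivation:
d1 = -1.9266281456; d2 = -2.0016686680
phi(d1) = 0.0623565513; exp(-qT) = 1.0000000000; exp(-rT) = 0.9996668555
N(d1) = 0.0270129942
Delta = exp(-qT) * N(d1) = 1.0000000000 * 0.0270129942 = 0.027013


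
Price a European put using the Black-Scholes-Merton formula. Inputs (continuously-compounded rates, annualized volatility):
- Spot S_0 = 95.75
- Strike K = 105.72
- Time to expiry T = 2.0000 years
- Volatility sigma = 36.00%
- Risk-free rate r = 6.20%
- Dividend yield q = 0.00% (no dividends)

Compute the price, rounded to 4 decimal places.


d1 = (ln(S/K) + (r - q + 0.5*sigma^2) * T) / (sigma * sqrt(T)) = 0.30355807
d2 = d1 - sigma * sqrt(T) = -0.20555881
exp(-rT) = 0.88337984; exp(-qT) = 1.00000000
P = K * exp(-rT) * N(-d2) - S_0 * exp(-qT) * N(-d1)
N(-d1) = 0.38073230; N(-d2) = 0.58143222
P = 105.7200 * 0.88337984 * 0.58143222 - 95.7500 * 1.00000000 * 0.38073230 = 17.8454

Answer: Price = 17.8454


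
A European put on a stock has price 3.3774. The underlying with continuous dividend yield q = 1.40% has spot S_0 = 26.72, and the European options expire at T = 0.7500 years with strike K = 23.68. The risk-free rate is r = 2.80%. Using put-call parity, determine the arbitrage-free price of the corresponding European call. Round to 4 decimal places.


Answer: Call price = 6.6304

Derivation:
Put-call parity: C - P = S_0 * exp(-qT) - K * exp(-rT).
S_0 * exp(-qT) = 26.7200 * 0.98955493 = 26.44090780
K * exp(-rT) = 23.6800 * 0.97921896 = 23.18790508
C = P + S*exp(-qT) - K*exp(-rT)
C = 3.3774 + 26.44090780 - 23.18790508 = 6.6304


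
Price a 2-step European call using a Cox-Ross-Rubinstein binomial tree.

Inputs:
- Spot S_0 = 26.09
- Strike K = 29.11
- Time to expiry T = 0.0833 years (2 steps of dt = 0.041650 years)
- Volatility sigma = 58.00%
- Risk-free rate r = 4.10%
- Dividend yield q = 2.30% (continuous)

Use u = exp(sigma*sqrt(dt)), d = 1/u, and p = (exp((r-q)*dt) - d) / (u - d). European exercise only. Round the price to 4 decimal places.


dt = T/N = 0.041650
u = exp(sigma*sqrt(dt)) = 1.125659; d = 1/u = 0.888369
p = (exp((r-q)*dt) - d) / (u - d) = 0.473603
Discount per step: exp(-r*dt) = 0.998294
Stock lattice S(k, i) with i counting down-moves:
  k=0: S(0,0) = 26.0900
  k=1: S(1,0) = 29.3684; S(1,1) = 23.1775
  k=2: S(2,0) = 33.0588; S(2,1) = 26.0900; S(2,2) = 20.5902
Terminal payoffs V(N, i) = max(S_T - K, 0):
  V(2,0) = 3.948831; V(2,1) = 0.000000; V(2,2) = 0.000000
Backward induction: V(k, i) = exp(-r*dt) * [p * V(k+1, i) + (1-p) * V(k+1, i+1)].
  V(1,0) = exp(-r*dt) * [p*3.948831 + (1-p)*0.000000] = 1.866988
  V(1,1) = exp(-r*dt) * [p*0.000000 + (1-p)*0.000000] = 0.000000
  V(0,0) = exp(-r*dt) * [p*1.866988 + (1-p)*0.000000] = 0.882702

Answer: Price = V(0,0) = 0.8827


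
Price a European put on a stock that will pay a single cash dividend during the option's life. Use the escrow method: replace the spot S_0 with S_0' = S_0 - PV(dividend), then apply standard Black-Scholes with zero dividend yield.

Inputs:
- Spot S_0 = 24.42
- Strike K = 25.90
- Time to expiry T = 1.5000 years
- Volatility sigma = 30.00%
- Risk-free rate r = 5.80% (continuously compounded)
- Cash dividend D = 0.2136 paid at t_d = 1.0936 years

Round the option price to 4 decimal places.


Answer: Price = 3.2617

Derivation:
PV(D) = D * exp(-r * t_d) = 0.2136 * 0.93854094 = 0.20047235
S_0' = S_0 - PV(D) = 24.4200 - 0.20047235 = 24.21952765
d1 = (ln(S_0'/K) + (r + sigma^2/2)*T) / (sigma*sqrt(T)) = 0.23791694
d2 = d1 - sigma*sqrt(T) = -0.12950652
exp(-rT) = 0.91667710
N(-d1) = 0.40597276; N(-d2) = 0.55152157
P = K * exp(-rT) * N(-d2) - S_0' * N(-d1) = 25.9000 * 0.91667710 * 0.55152157 - 24.21952765 * 0.40597276 = 3.2617


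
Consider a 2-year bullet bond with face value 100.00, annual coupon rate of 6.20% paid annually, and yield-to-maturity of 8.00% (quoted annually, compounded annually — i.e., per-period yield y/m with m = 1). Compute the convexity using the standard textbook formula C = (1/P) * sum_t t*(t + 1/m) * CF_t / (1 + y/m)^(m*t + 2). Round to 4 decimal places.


Coupon per period c = face * coupon_rate / m = 6.200000
Periods per year m = 1; per-period yield y/m = 0.080000
Number of cashflows N = 2
Cashflows (t years, CF_t, discount factor 1/(1+y/m)^(m*t), PV):
  t = 1.0000: CF_t = 6.200000, DF = 0.925926, PV = 5.740741
  t = 2.0000: CF_t = 106.200000, DF = 0.857339, PV = 91.049383
Price P = sum_t PV_t = 96.790123
Convexity numerator sum_t t*(t + 1/m) * CF_t / (1+y/m)^(m*t + 2):
  t = 1.0000: term = 9.843520
  t = 2.0000: term = 468.361022
Convexity = (1/P) * sum = 478.204542 / 96.790123 = 4.940634

Answer: Convexity = 4.9406


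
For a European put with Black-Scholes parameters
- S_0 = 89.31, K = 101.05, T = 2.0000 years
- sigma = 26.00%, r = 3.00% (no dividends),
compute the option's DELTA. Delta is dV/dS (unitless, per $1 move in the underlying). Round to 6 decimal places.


d1 = 0.0111451447; d2 = -0.3565503815
phi(d1) = 0.3989175040; exp(-qT) = 1.0000000000; exp(-rT) = 0.9417645336
N(-d1) = 0.4955538226
Delta = -exp(-qT) * N(-d1) = -1.0000000000 * 0.4955538226 = -0.495554

Answer: Delta = -0.495554


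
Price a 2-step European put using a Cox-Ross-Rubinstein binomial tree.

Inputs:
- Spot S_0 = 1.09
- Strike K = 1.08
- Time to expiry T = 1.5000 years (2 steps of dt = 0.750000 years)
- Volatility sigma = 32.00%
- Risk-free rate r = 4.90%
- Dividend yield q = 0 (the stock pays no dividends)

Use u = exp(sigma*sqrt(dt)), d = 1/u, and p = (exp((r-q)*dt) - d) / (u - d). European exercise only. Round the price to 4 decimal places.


dt = T/N = 0.750000
u = exp(sigma*sqrt(dt)) = 1.319335; d = 1/u = 0.757957
p = (exp((r-q)*dt) - d) / (u - d) = 0.497840
Discount per step: exp(-r*dt) = 0.963917
Stock lattice S(k, i) with i counting down-moves:
  k=0: S(0,0) = 1.0900
  k=1: S(1,0) = 1.4381; S(1,1) = 0.8262
  k=2: S(2,0) = 1.8973; S(2,1) = 1.0900; S(2,2) = 0.6262
Terminal payoffs V(N, i) = max(K - S_T, 0):
  V(2,0) = 0.000000; V(2,1) = 0.000000; V(2,2) = 0.453796
Backward induction: V(k, i) = exp(-r*dt) * [p * V(k+1, i) + (1-p) * V(k+1, i+1)].
  V(1,0) = exp(-r*dt) * [p*0.000000 + (1-p)*0.000000] = 0.000000
  V(1,1) = exp(-r*dt) * [p*0.000000 + (1-p)*0.453796] = 0.219656
  V(0,0) = exp(-r*dt) * [p*0.000000 + (1-p)*0.219656] = 0.106322

Answer: Price = V(0,0) = 0.1063


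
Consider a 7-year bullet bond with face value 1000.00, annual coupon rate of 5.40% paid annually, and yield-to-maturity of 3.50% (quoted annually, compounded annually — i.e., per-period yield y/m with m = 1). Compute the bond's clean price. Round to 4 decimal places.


Answer: Price = 1116.1763

Derivation:
Coupon per period c = face * coupon_rate / m = 54.000000
Periods per year m = 1; per-period yield y/m = 0.035000
Number of cashflows N = 7
Cashflows (t years, CF_t, discount factor 1/(1+y/m)^(m*t), PV):
  t = 1.0000: CF_t = 54.000000, DF = 0.966184, PV = 52.173913
  t = 2.0000: CF_t = 54.000000, DF = 0.933511, PV = 50.409578
  t = 3.0000: CF_t = 54.000000, DF = 0.901943, PV = 48.704906
  t = 4.0000: CF_t = 54.000000, DF = 0.871442, PV = 47.057880
  t = 5.0000: CF_t = 54.000000, DF = 0.841973, PV = 45.466551
  t = 6.0000: CF_t = 54.000000, DF = 0.813501, PV = 43.929035
  t = 7.0000: CF_t = 1054.000000, DF = 0.785991, PV = 828.434473
Price P = sum_t PV_t = 1116.176336


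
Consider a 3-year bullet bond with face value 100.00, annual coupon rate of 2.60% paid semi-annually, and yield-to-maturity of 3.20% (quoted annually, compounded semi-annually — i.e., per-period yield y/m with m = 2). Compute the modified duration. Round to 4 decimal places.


Coupon per period c = face * coupon_rate / m = 1.300000
Periods per year m = 2; per-period yield y/m = 0.016000
Number of cashflows N = 6
Cashflows (t years, CF_t, discount factor 1/(1+y/m)^(m*t), PV):
  t = 0.5000: CF_t = 1.300000, DF = 0.984252, PV = 1.279528
  t = 1.0000: CF_t = 1.300000, DF = 0.968752, PV = 1.259378
  t = 1.5000: CF_t = 1.300000, DF = 0.953496, PV = 1.239545
  t = 2.0000: CF_t = 1.300000, DF = 0.938480, PV = 1.220024
  t = 2.5000: CF_t = 1.300000, DF = 0.923701, PV = 1.200811
  t = 3.0000: CF_t = 101.300000, DF = 0.909155, PV = 92.097363
Price P = sum_t PV_t = 98.296649
First compute Macaulay numerator sum_t t * PV_t:
  t * PV_t at t = 0.5000: 0.639764
  t * PV_t at t = 1.0000: 1.259378
  t * PV_t at t = 1.5000: 1.859317
  t * PV_t at t = 2.0000: 2.440049
  t * PV_t at t = 2.5000: 3.002029
  t * PV_t at t = 3.0000: 276.292090
Macaulay duration D = 285.492626 / 98.296649 = 2.904398
Modified duration = D / (1 + y/m) = 2.904398 / (1 + 0.016000) = 2.858660

Answer: Modified duration = 2.8587


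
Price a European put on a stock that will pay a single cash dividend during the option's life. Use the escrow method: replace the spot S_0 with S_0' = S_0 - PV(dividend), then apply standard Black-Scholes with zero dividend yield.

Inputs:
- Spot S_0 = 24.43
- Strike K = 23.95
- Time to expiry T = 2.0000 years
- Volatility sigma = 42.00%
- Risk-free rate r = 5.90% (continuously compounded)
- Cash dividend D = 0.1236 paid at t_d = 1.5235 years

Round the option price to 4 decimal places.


Answer: Price = 3.9373

Derivation:
PV(D) = D * exp(-r * t_d) = 0.1236 * 0.91403492 = 0.11297472
S_0' = S_0 - PV(D) = 24.4300 - 0.11297472 = 24.31702528
d1 = (ln(S_0'/K) + (r + sigma^2/2)*T) / (sigma*sqrt(T)) = 0.52125287
d2 = d1 - sigma*sqrt(T) = -0.07271682
exp(-rT) = 0.88869605
N(-d1) = 0.30109531; N(-d2) = 0.52898427
P = K * exp(-rT) * N(-d2) - S_0' * N(-d1) = 23.9500 * 0.88869605 * 0.52898427 - 24.31702528 * 0.30109531 = 3.9373


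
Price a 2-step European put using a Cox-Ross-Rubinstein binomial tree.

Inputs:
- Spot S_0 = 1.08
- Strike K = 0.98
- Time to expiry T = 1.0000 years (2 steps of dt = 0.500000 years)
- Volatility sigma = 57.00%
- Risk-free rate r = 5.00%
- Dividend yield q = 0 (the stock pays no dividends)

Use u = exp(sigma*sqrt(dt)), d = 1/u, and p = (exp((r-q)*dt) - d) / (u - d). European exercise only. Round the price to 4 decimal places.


dt = T/N = 0.500000
u = exp(sigma*sqrt(dt)) = 1.496383; d = 1/u = 0.668278
p = (exp((r-q)*dt) - d) / (u - d) = 0.431150
Discount per step: exp(-r*dt) = 0.975310
Stock lattice S(k, i) with i counting down-moves:
  k=0: S(0,0) = 1.0800
  k=1: S(1,0) = 1.6161; S(1,1) = 0.7217
  k=2: S(2,0) = 2.4183; S(2,1) = 1.0800; S(2,2) = 0.4823
Terminal payoffs V(N, i) = max(K - S_T, 0):
  V(2,0) = 0.000000; V(2,1) = 0.000000; V(2,2) = 0.497677
Backward induction: V(k, i) = exp(-r*dt) * [p * V(k+1, i) + (1-p) * V(k+1, i+1)].
  V(1,0) = exp(-r*dt) * [p*0.000000 + (1-p)*0.000000] = 0.000000
  V(1,1) = exp(-r*dt) * [p*0.000000 + (1-p)*0.497677] = 0.276114
  V(0,0) = exp(-r*dt) * [p*0.000000 + (1-p)*0.276114] = 0.153189

Answer: Price = V(0,0) = 0.1532


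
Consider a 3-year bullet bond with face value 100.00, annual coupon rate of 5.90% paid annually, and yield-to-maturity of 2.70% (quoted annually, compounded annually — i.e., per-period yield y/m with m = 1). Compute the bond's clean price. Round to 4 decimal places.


Answer: Price = 109.1040

Derivation:
Coupon per period c = face * coupon_rate / m = 5.900000
Periods per year m = 1; per-period yield y/m = 0.027000
Number of cashflows N = 3
Cashflows (t years, CF_t, discount factor 1/(1+y/m)^(m*t), PV):
  t = 1.0000: CF_t = 5.900000, DF = 0.973710, PV = 5.744888
  t = 2.0000: CF_t = 5.900000, DF = 0.948111, PV = 5.593854
  t = 3.0000: CF_t = 105.900000, DF = 0.923185, PV = 97.765276
Price P = sum_t PV_t = 109.104018


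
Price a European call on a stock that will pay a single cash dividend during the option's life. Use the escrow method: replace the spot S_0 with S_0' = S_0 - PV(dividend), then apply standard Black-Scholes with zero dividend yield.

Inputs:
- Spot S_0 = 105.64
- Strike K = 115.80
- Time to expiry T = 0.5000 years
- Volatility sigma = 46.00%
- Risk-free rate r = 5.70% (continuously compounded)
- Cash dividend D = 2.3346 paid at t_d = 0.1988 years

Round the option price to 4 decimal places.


PV(D) = D * exp(-r * t_d) = 2.3346 * 0.98873236 = 2.30829457
S_0' = S_0 - PV(D) = 105.6400 - 2.30829457 = 103.33170543
d1 = (ln(S_0'/K) + (r + sigma^2/2)*T) / (sigma*sqrt(T)) = -0.09997970
d2 = d1 - sigma*sqrt(T) = -0.42524882
exp(-rT) = 0.97190229
N(d1) = 0.46018022; N(d2) = 0.33532765
C = S_0' * N(d1) - K * exp(-rT) * N(d2) = 103.33170543 * 0.46018022 - 115.8000 * 0.97190229 * 0.33532765 = 9.8113

Answer: Price = 9.8113


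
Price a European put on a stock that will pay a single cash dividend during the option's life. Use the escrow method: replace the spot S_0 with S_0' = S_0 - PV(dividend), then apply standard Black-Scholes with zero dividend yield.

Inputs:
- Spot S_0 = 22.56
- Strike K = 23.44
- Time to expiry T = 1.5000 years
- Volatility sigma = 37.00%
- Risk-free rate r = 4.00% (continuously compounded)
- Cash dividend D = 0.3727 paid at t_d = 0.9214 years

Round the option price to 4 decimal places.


PV(D) = D * exp(-r * t_d) = 0.3727 * 0.96381491 = 0.35921382
S_0' = S_0 - PV(D) = 22.5600 - 0.35921382 = 22.20078618
d1 = (ln(S_0'/K) + (r + sigma^2/2)*T) / (sigma*sqrt(T)) = 0.23912037
d2 = d1 - sigma*sqrt(T) = -0.21403523
exp(-rT) = 0.94176453
N(-d1) = 0.40550612; N(-d2) = 0.58474021
P = K * exp(-rT) * N(-d2) - S_0' * N(-d1) = 23.4400 * 0.94176453 * 0.58474021 - 22.20078618 * 0.40550612 = 3.9056

Answer: Price = 3.9056


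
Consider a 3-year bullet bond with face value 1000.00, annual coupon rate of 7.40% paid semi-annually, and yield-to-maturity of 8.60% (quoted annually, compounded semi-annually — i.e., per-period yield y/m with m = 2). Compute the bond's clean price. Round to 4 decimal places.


Answer: Price = 968.8521

Derivation:
Coupon per period c = face * coupon_rate / m = 37.000000
Periods per year m = 2; per-period yield y/m = 0.043000
Number of cashflows N = 6
Cashflows (t years, CF_t, discount factor 1/(1+y/m)^(m*t), PV):
  t = 0.5000: CF_t = 37.000000, DF = 0.958773, PV = 35.474593
  t = 1.0000: CF_t = 37.000000, DF = 0.919245, PV = 34.012073
  t = 1.5000: CF_t = 37.000000, DF = 0.881347, PV = 32.609850
  t = 2.0000: CF_t = 37.000000, DF = 0.845012, PV = 31.265436
  t = 2.5000: CF_t = 37.000000, DF = 0.810174, PV = 29.976449
  t = 3.0000: CF_t = 1037.000000, DF = 0.776773, PV = 805.513653
Price P = sum_t PV_t = 968.852054


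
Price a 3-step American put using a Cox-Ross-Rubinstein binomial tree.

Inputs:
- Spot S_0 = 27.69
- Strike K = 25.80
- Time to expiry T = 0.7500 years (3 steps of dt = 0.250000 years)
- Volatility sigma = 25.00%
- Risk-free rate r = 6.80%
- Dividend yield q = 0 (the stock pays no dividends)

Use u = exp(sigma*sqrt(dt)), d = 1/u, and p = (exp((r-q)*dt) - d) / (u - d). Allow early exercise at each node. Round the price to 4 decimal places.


Answer: Price = V(0,0) = 1.1750

Derivation:
dt = T/N = 0.250000
u = exp(sigma*sqrt(dt)) = 1.133148; d = 1/u = 0.882497
p = (exp((r-q)*dt) - d) / (u - d) = 0.537194
Discount per step: exp(-r*dt) = 0.983144
Stock lattice S(k, i) with i counting down-moves:
  k=0: S(0,0) = 27.6900
  k=1: S(1,0) = 31.3769; S(1,1) = 24.4363
  k=2: S(2,0) = 35.5547; S(2,1) = 27.6900; S(2,2) = 21.5650
  k=3: S(3,0) = 40.2887; S(3,1) = 31.3769; S(3,2) = 24.4363; S(3,3) = 19.0310
Terminal payoffs V(N, i) = max(K - S_T, 0):
  V(3,0) = 0.000000; V(3,1) = 0.000000; V(3,2) = 1.363661; V(3,3) = 6.768960
Backward induction: V(k, i) = exp(-r*dt) * [p * V(k+1, i) + (1-p) * V(k+1, i+1)]; then take max(V_cont, immediate exercise) for American.
  V(2,0) = exp(-r*dt) * [p*0.000000 + (1-p)*0.000000] = 0.000000; exercise = 0.000000; V(2,0) = max -> 0.000000
  V(2,1) = exp(-r*dt) * [p*0.000000 + (1-p)*1.363661] = 0.620473; exercise = 0.000000; V(2,1) = max -> 0.620473
  V(2,2) = exp(-r*dt) * [p*1.363661 + (1-p)*6.768960] = 3.800113; exercise = 4.235006; V(2,2) = max -> 4.235006
  V(1,0) = exp(-r*dt) * [p*0.000000 + (1-p)*0.620473] = 0.282318; exercise = 0.000000; V(1,0) = max -> 0.282318
  V(1,1) = exp(-r*dt) * [p*0.620473 + (1-p)*4.235006] = 2.254645; exercise = 1.363661; V(1,1) = max -> 2.254645
  V(0,0) = exp(-r*dt) * [p*0.282318 + (1-p)*2.254645] = 1.174978; exercise = 0.000000; V(0,0) = max -> 1.174978


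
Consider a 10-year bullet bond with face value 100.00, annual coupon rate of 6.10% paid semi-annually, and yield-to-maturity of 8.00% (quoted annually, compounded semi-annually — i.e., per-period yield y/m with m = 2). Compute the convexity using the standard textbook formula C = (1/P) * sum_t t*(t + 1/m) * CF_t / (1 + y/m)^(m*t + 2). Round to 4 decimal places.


Coupon per period c = face * coupon_rate / m = 3.050000
Periods per year m = 2; per-period yield y/m = 0.040000
Number of cashflows N = 20
Cashflows (t years, CF_t, discount factor 1/(1+y/m)^(m*t), PV):
  t = 0.5000: CF_t = 3.050000, DF = 0.961538, PV = 2.932692
  t = 1.0000: CF_t = 3.050000, DF = 0.924556, PV = 2.819896
  t = 1.5000: CF_t = 3.050000, DF = 0.888996, PV = 2.711439
  t = 2.0000: CF_t = 3.050000, DF = 0.854804, PV = 2.607153
  t = 2.5000: CF_t = 3.050000, DF = 0.821927, PV = 2.506878
  t = 3.0000: CF_t = 3.050000, DF = 0.790315, PV = 2.410459
  t = 3.5000: CF_t = 3.050000, DF = 0.759918, PV = 2.317749
  t = 4.0000: CF_t = 3.050000, DF = 0.730690, PV = 2.228605
  t = 4.5000: CF_t = 3.050000, DF = 0.702587, PV = 2.142890
  t = 5.0000: CF_t = 3.050000, DF = 0.675564, PV = 2.060471
  t = 5.5000: CF_t = 3.050000, DF = 0.649581, PV = 1.981222
  t = 6.0000: CF_t = 3.050000, DF = 0.624597, PV = 1.905021
  t = 6.5000: CF_t = 3.050000, DF = 0.600574, PV = 1.831751
  t = 7.0000: CF_t = 3.050000, DF = 0.577475, PV = 1.761299
  t = 7.5000: CF_t = 3.050000, DF = 0.555265, PV = 1.693557
  t = 8.0000: CF_t = 3.050000, DF = 0.533908, PV = 1.628420
  t = 8.5000: CF_t = 3.050000, DF = 0.513373, PV = 1.565788
  t = 9.0000: CF_t = 3.050000, DF = 0.493628, PV = 1.505566
  t = 9.5000: CF_t = 3.050000, DF = 0.474642, PV = 1.447659
  t = 10.0000: CF_t = 103.050000, DF = 0.456387, PV = 47.030675
Price P = sum_t PV_t = 87.089190
Convexity numerator sum_t t*(t + 1/m) * CF_t / (1+y/m)^(m*t + 2):
  t = 0.5000: term = 1.355719
  t = 1.0000: term = 3.910729
  t = 1.5000: term = 7.520633
  t = 2.0000: term = 12.052297
  t = 2.5000: term = 17.383120
  t = 3.0000: term = 23.400354
  t = 3.5000: term = 30.000454
  t = 4.0000: term = 37.088473
  t = 4.5000: term = 44.577491
  t = 5.0000: term = 52.388078
  t = 5.5000: term = 60.447782
  t = 6.0000: term = 68.690661
  t = 6.5000: term = 77.056831
  t = 7.0000: term = 85.492047
  t = 7.5000: term = 93.947304
  t = 8.0000: term = 102.378472
  t = 8.5000: term = 110.745944
  t = 9.0000: term = 119.014306
  t = 9.5000: term = 127.152036
  t = 10.0000: term = 4565.662772
Convexity = (1/P) * sum = 5640.265503 / 87.089190 = 64.764243

Answer: Convexity = 64.7642


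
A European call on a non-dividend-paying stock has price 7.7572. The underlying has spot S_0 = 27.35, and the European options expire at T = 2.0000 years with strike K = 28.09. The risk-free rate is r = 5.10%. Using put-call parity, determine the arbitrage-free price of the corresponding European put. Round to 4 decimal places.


Answer: Put price = 5.7733

Derivation:
Put-call parity: C - P = S_0 * exp(-qT) - K * exp(-rT).
S_0 * exp(-qT) = 27.3500 * 1.00000000 = 27.35000000
K * exp(-rT) = 28.0900 * 0.90302955 = 25.36610011
P = C - S*exp(-qT) + K*exp(-rT)
P = 7.7572 - 27.35000000 + 25.36610011 = 5.7733


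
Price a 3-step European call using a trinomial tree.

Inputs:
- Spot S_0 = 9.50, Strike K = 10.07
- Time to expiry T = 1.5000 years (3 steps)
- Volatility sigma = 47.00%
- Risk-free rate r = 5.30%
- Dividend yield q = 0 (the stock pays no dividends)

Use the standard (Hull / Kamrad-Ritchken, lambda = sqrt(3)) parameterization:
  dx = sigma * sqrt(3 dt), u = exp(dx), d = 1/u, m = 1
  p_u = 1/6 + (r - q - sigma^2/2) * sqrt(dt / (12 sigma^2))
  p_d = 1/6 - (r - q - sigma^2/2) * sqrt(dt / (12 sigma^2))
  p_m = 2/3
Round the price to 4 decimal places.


Answer: Price = V(0,0) = 2.1183

Derivation:
dt = T/N = 0.500000; dx = sigma*sqrt(3*dt) = 0.575630
u = exp(dx) = 1.778251; d = 1/u = 0.562350
p_u = 0.141716, p_m = 0.666667, p_d = 0.191618
Discount per step: exp(-r*dt) = 0.973848
Stock lattice S(k, j) with j the centered position index:
  k=0: S(0,+0) = 9.5000
  k=1: S(1,-1) = 5.3423; S(1,+0) = 9.5000; S(1,+1) = 16.8934
  k=2: S(2,-2) = 3.0043; S(2,-1) = 5.3423; S(2,+0) = 9.5000; S(2,+1) = 16.8934; S(2,+2) = 30.0407
  k=3: S(3,-3) = 1.6894; S(3,-2) = 3.0043; S(3,-1) = 5.3423; S(3,+0) = 9.5000; S(3,+1) = 16.8934; S(3,+2) = 30.0407; S(3,+3) = 53.4198
Terminal payoffs V(N, j) = max(S_T - K, 0):
  V(3,-3) = 0.000000; V(3,-2) = 0.000000; V(3,-1) = 0.000000; V(3,+0) = 0.000000; V(3,+1) = 6.823381; V(3,+2) = 19.970665; V(3,+3) = 43.349832
Backward induction: V(k, j) = exp(-r*dt) * [p_u * V(k+1, j+1) + p_m * V(k+1, j) + p_d * V(k+1, j-1)]
  V(2,-2) = exp(-r*dt) * [p_u*0.000000 + p_m*0.000000 + p_d*0.000000] = 0.000000
  V(2,-1) = exp(-r*dt) * [p_u*0.000000 + p_m*0.000000 + p_d*0.000000] = 0.000000
  V(2,+0) = exp(-r*dt) * [p_u*6.823381 + p_m*0.000000 + p_d*0.000000] = 0.941692
  V(2,+1) = exp(-r*dt) * [p_u*19.970665 + p_m*6.823381 + p_d*0.000000] = 7.186101
  V(2,+2) = exp(-r*dt) * [p_u*43.349832 + p_m*19.970665 + p_d*6.823381] = 20.221575
  V(1,-1) = exp(-r*dt) * [p_u*0.941692 + p_m*0.000000 + p_d*0.000000] = 0.129963
  V(1,+0) = exp(-r*dt) * [p_u*7.186101 + p_m*0.941692 + p_d*0.000000] = 1.603128
  V(1,+1) = exp(-r*dt) * [p_u*20.221575 + p_m*7.186101 + p_d*0.941692] = 7.631944
  V(0,+0) = exp(-r*dt) * [p_u*7.631944 + p_m*1.603128 + p_d*0.129963] = 2.118335


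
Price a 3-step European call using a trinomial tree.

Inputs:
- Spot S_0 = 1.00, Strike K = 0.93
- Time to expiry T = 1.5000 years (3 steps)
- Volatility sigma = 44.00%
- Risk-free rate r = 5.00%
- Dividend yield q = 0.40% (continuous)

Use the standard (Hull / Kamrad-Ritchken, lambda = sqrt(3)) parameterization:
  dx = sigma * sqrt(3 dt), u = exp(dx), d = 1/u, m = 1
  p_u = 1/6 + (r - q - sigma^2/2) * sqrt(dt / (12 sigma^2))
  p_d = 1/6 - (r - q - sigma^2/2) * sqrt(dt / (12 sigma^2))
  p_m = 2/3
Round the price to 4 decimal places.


dt = T/N = 0.500000; dx = sigma*sqrt(3*dt) = 0.538888
u = exp(dx) = 1.714099; d = 1/u = 0.583397
p_u = 0.143100, p_m = 0.666667, p_d = 0.190234
Discount per step: exp(-r*dt) = 0.975310
Stock lattice S(k, j) with j the centered position index:
  k=0: S(0,+0) = 1.0000
  k=1: S(1,-1) = 0.5834; S(1,+0) = 1.0000; S(1,+1) = 1.7141
  k=2: S(2,-2) = 0.3404; S(2,-1) = 0.5834; S(2,+0) = 1.0000; S(2,+1) = 1.7141; S(2,+2) = 2.9381
  k=3: S(3,-3) = 0.1986; S(3,-2) = 0.3404; S(3,-1) = 0.5834; S(3,+0) = 1.0000; S(3,+1) = 1.7141; S(3,+2) = 2.9381; S(3,+3) = 5.0363
Terminal payoffs V(N, j) = max(S_T - K, 0):
  V(3,-3) = 0.000000; V(3,-2) = 0.000000; V(3,-1) = 0.000000; V(3,+0) = 0.070000; V(3,+1) = 0.784099; V(3,+2) = 2.008136; V(3,+3) = 4.106257
Backward induction: V(k, j) = exp(-r*dt) * [p_u * V(k+1, j+1) + p_m * V(k+1, j) + p_d * V(k+1, j-1)]
  V(2,-2) = exp(-r*dt) * [p_u*0.000000 + p_m*0.000000 + p_d*0.000000] = 0.000000
  V(2,-1) = exp(-r*dt) * [p_u*0.070000 + p_m*0.000000 + p_d*0.000000] = 0.009770
  V(2,+0) = exp(-r*dt) * [p_u*0.784099 + p_m*0.070000 + p_d*0.000000] = 0.154948
  V(2,+1) = exp(-r*dt) * [p_u*2.008136 + p_m*0.784099 + p_d*0.070000] = 0.803083
  V(2,+2) = exp(-r*dt) * [p_u*4.106257 + p_m*2.008136 + p_d*0.784099] = 2.024279
  V(1,-1) = exp(-r*dt) * [p_u*0.154948 + p_m*0.009770 + p_d*0.000000] = 0.027978
  V(1,+0) = exp(-r*dt) * [p_u*0.803083 + p_m*0.154948 + p_d*0.009770] = 0.214645
  V(1,+1) = exp(-r*dt) * [p_u*2.024279 + p_m*0.803083 + p_d*0.154948] = 0.833440
  V(0,+0) = exp(-r*dt) * [p_u*0.833440 + p_m*0.214645 + p_d*0.027978] = 0.261074

Answer: Price = V(0,0) = 0.2611


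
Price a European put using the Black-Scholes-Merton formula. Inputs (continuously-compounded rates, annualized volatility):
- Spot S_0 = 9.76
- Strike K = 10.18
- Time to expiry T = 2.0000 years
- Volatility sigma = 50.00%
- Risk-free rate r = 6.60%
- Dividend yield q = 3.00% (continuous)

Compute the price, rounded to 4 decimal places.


Answer: Price = 2.3694

Derivation:
d1 = (ln(S/K) + (r - q + 0.5*sigma^2) * T) / (sigma * sqrt(T)) = 0.39579226
d2 = d1 - sigma * sqrt(T) = -0.31131452
exp(-rT) = 0.87634100; exp(-qT) = 0.94176453
P = K * exp(-rT) * N(-d2) - S_0 * exp(-qT) * N(-d1)
N(-d1) = 0.34612914; N(-d2) = 0.62221924
P = 10.1800 * 0.87634100 * 0.62221924 - 9.7600 * 0.94176453 * 0.34612914 = 2.3694


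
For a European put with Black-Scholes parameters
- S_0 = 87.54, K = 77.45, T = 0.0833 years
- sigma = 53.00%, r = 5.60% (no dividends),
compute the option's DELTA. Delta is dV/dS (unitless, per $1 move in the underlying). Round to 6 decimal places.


d1 = 0.9075640590; d2 = 0.7545968402
phi(d1) = 0.2642724253; exp(-qT) = 1.0000000000; exp(-rT) = 0.9953460633
N(-d1) = 0.1820542952
Delta = -exp(-qT) * N(-d1) = -1.0000000000 * 0.1820542952 = -0.182054

Answer: Delta = -0.182054


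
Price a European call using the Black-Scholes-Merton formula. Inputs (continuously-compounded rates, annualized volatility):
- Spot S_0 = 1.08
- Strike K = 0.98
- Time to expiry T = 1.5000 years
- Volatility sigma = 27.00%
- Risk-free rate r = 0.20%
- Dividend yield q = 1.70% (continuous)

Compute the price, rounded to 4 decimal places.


d1 = (ln(S/K) + (r - q + 0.5*sigma^2) * T) / (sigma * sqrt(T)) = 0.39112832
d2 = d1 - sigma * sqrt(T) = 0.06044720
exp(-rT) = 0.99700450; exp(-qT) = 0.97482238
C = S_0 * exp(-qT) * N(d1) - K * exp(-rT) * N(d2)
N(d1) = 0.65214881; N(d2) = 0.52410027
C = 1.0800 * 0.97482238 * 0.65214881 - 0.9800 * 0.99700450 * 0.52410027 = 0.1745

Answer: Price = 0.1745


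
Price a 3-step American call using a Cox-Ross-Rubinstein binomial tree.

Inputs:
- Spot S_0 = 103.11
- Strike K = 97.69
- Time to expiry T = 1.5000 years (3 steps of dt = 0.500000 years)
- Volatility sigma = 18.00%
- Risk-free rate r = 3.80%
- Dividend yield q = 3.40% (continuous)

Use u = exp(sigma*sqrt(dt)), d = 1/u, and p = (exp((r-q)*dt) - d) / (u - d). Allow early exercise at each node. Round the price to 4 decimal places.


Answer: Price = V(0,0) = 12.0599

Derivation:
dt = T/N = 0.500000
u = exp(sigma*sqrt(dt)) = 1.135734; d = 1/u = 0.880488
p = (exp((r-q)*dt) - d) / (u - d) = 0.476066
Discount per step: exp(-r*dt) = 0.981179
Stock lattice S(k, i) with i counting down-moves:
  k=0: S(0,0) = 103.1100
  k=1: S(1,0) = 117.1055; S(1,1) = 90.7871
  k=2: S(2,0) = 133.0008; S(2,1) = 103.1100; S(2,2) = 79.9369
  k=3: S(3,0) = 151.0535; S(3,1) = 117.1055; S(3,2) = 90.7871; S(3,3) = 70.3835
Terminal payoffs V(N, i) = max(S_T - K, 0):
  V(3,0) = 53.363494; V(3,1) = 19.415542; V(3,2) = 0.000000; V(3,3) = 0.000000
Backward induction: V(k, i) = exp(-r*dt) * [p * V(k+1, i) + (1-p) * V(k+1, i+1)]; then take max(V_cont, immediate exercise) for American.
  V(2,0) = exp(-r*dt) * [p*53.363494 + (1-p)*19.415542] = 34.907443; exercise = 35.310757; V(2,0) = max -> 35.310757
  V(2,1) = exp(-r*dt) * [p*19.415542 + (1-p)*0.000000] = 9.069128; exercise = 5.420000; V(2,1) = max -> 9.069128
  V(2,2) = exp(-r*dt) * [p*0.000000 + (1-p)*0.000000] = 0.000000; exercise = 0.000000; V(2,2) = max -> 0.000000
  V(1,0) = exp(-r*dt) * [p*35.310757 + (1-p)*9.069128] = 21.156080; exercise = 19.415542; V(1,0) = max -> 21.156080
  V(1,1) = exp(-r*dt) * [p*9.069128 + (1-p)*0.000000] = 4.236250; exercise = 0.000000; V(1,1) = max -> 4.236250
  V(0,0) = exp(-r*dt) * [p*21.156080 + (1-p)*4.236250] = 12.059886; exercise = 5.420000; V(0,0) = max -> 12.059886


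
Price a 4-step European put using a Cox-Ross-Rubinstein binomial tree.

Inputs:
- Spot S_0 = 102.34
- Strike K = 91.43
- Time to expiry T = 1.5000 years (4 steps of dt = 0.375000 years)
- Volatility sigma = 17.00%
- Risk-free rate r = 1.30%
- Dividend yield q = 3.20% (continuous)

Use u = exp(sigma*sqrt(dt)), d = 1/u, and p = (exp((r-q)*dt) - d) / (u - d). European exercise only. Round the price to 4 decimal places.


dt = T/N = 0.375000
u = exp(sigma*sqrt(dt)) = 1.109715; d = 1/u = 0.901132
p = (exp((r-q)*dt) - d) / (u - d) = 0.439960
Discount per step: exp(-r*dt) = 0.995137
Stock lattice S(k, i) with i counting down-moves:
  k=0: S(0,0) = 102.3400
  k=1: S(1,0) = 113.5682; S(1,1) = 92.2219
  k=2: S(2,0) = 126.0284; S(2,1) = 102.3400; S(2,2) = 83.1041
  k=3: S(3,0) = 139.8556; S(3,1) = 113.5682; S(3,2) = 92.2219; S(3,3) = 74.8878
  k=4: S(4,0) = 155.1999; S(4,1) = 126.0284; S(4,2) = 102.3400; S(4,3) = 83.1041; S(4,4) = 67.4838
Terminal payoffs V(N, i) = max(K - S_T, 0):
  V(4,0) = 0.000000; V(4,1) = 0.000000; V(4,2) = 0.000000; V(4,3) = 8.325905; V(4,4) = 23.946215
Backward induction: V(k, i) = exp(-r*dt) * [p * V(k+1, i) + (1-p) * V(k+1, i+1)].
  V(3,0) = exp(-r*dt) * [p*0.000000 + (1-p)*0.000000] = 0.000000
  V(3,1) = exp(-r*dt) * [p*0.000000 + (1-p)*0.000000] = 0.000000
  V(3,2) = exp(-r*dt) * [p*0.000000 + (1-p)*8.325905] = 4.640164
  V(3,3) = exp(-r*dt) * [p*8.325905 + (1-p)*23.946215] = 16.990871
  V(2,0) = exp(-r*dt) * [p*0.000000 + (1-p)*0.000000] = 0.000000
  V(2,1) = exp(-r*dt) * [p*0.000000 + (1-p)*4.640164] = 2.586040
  V(2,2) = exp(-r*dt) * [p*4.640164 + (1-p)*16.990871] = 11.500851
  V(1,0) = exp(-r*dt) * [p*0.000000 + (1-p)*2.586040] = 1.441243
  V(1,1) = exp(-r*dt) * [p*2.586040 + (1-p)*11.500851] = 7.541835
  V(0,0) = exp(-r*dt) * [p*1.441243 + (1-p)*7.541835] = 4.834194

Answer: Price = V(0,0) = 4.8342


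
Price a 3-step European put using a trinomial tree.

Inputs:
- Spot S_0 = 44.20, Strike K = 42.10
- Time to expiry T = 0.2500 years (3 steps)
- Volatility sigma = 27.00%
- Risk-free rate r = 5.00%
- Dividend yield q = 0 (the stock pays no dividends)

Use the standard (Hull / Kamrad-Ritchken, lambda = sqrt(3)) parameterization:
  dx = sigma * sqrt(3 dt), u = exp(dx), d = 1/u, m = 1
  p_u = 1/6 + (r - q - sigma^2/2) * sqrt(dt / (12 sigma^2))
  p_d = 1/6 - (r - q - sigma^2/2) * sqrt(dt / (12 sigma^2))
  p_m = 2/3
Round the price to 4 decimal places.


Answer: Price = V(0,0) = 1.2808

Derivation:
dt = T/N = 0.083333; dx = sigma*sqrt(3*dt) = 0.135000
u = exp(dx) = 1.144537; d = 1/u = 0.873716
p_u = 0.170849, p_m = 0.666667, p_d = 0.162485
Discount per step: exp(-r*dt) = 0.995842
Stock lattice S(k, j) with j the centered position index:
  k=0: S(0,+0) = 44.2000
  k=1: S(1,-1) = 38.6182; S(1,+0) = 44.2000; S(1,+1) = 50.5885
  k=2: S(2,-2) = 33.7414; S(2,-1) = 38.6182; S(2,+0) = 44.2000; S(2,+1) = 50.5885; S(2,+2) = 57.9004
  k=3: S(3,-3) = 29.4804; S(3,-2) = 33.7414; S(3,-1) = 38.6182; S(3,+0) = 44.2000; S(3,+1) = 50.5885; S(3,+2) = 57.9004; S(3,+3) = 66.2692
Terminal payoffs V(N, j) = max(K - S_T, 0):
  V(3,-3) = 12.619625; V(3,-2) = 8.358626; V(3,-1) = 3.481757; V(3,+0) = 0.000000; V(3,+1) = 0.000000; V(3,+2) = 0.000000; V(3,+3) = 0.000000
Backward induction: V(k, j) = exp(-r*dt) * [p_u * V(k+1, j+1) + p_m * V(k+1, j) + p_d * V(k+1, j-1)]
  V(2,-2) = exp(-r*dt) * [p_u*3.481757 + p_m*8.358626 + p_d*12.619625] = 8.183596
  V(2,-1) = exp(-r*dt) * [p_u*0.000000 + p_m*3.481757 + p_d*8.358626] = 3.664020
  V(2,+0) = exp(-r*dt) * [p_u*0.000000 + p_m*0.000000 + p_d*3.481757] = 0.563379
  V(2,+1) = exp(-r*dt) * [p_u*0.000000 + p_m*0.000000 + p_d*0.000000] = 0.000000
  V(2,+2) = exp(-r*dt) * [p_u*0.000000 + p_m*0.000000 + p_d*0.000000] = 0.000000
  V(1,-1) = exp(-r*dt) * [p_u*0.563379 + p_m*3.664020 + p_d*8.183596] = 3.852555
  V(1,+0) = exp(-r*dt) * [p_u*0.000000 + p_m*0.563379 + p_d*3.664020] = 0.966896
  V(1,+1) = exp(-r*dt) * [p_u*0.000000 + p_m*0.000000 + p_d*0.563379] = 0.091160
  V(0,+0) = exp(-r*dt) * [p_u*0.091160 + p_m*0.966896 + p_d*3.852555] = 1.280805


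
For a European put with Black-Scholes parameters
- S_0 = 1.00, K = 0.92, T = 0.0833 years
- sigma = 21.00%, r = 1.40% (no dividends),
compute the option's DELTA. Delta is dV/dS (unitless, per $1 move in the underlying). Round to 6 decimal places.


d1 = 1.4252609955; d2 = 1.3646513428
phi(d1) = 0.1444787291; exp(-qT) = 1.0000000000; exp(-rT) = 0.9988344797
N(-d1) = 0.0770408852
Delta = -exp(-qT) * N(-d1) = -1.0000000000 * 0.0770408852 = -0.077041

Answer: Delta = -0.077041


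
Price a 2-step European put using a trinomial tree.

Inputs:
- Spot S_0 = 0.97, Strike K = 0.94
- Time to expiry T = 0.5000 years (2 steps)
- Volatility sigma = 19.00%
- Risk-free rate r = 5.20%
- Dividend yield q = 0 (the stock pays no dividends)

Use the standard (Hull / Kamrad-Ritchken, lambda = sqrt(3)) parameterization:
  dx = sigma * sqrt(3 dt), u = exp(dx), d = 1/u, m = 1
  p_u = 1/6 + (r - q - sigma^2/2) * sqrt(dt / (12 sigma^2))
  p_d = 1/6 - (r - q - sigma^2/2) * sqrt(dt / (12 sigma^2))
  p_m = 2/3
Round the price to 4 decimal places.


Answer: Price = V(0,0) = 0.0261

Derivation:
dt = T/N = 0.250000; dx = sigma*sqrt(3*dt) = 0.164545
u = exp(dx) = 1.178856; d = 1/u = 0.848280
p_u = 0.192458, p_m = 0.666667, p_d = 0.140876
Discount per step: exp(-r*dt) = 0.987084
Stock lattice S(k, j) with j the centered position index:
  k=0: S(0,+0) = 0.9700
  k=1: S(1,-1) = 0.8228; S(1,+0) = 0.9700; S(1,+1) = 1.1435
  k=2: S(2,-2) = 0.6980; S(2,-1) = 0.8228; S(2,+0) = 0.9700; S(2,+1) = 1.1435; S(2,+2) = 1.3480
Terminal payoffs V(N, j) = max(K - S_T, 0):
  V(2,-2) = 0.242009; V(2,-1) = 0.117169; V(2,+0) = 0.000000; V(2,+1) = 0.000000; V(2,+2) = 0.000000
Backward induction: V(k, j) = exp(-r*dt) * [p_u * V(k+1, j+1) + p_m * V(k+1, j) + p_d * V(k+1, j-1)]
  V(1,-1) = exp(-r*dt) * [p_u*0.000000 + p_m*0.117169 + p_d*0.242009] = 0.110756
  V(1,+0) = exp(-r*dt) * [p_u*0.000000 + p_m*0.000000 + p_d*0.117169] = 0.016293
  V(1,+1) = exp(-r*dt) * [p_u*0.000000 + p_m*0.000000 + p_d*0.000000] = 0.000000
  V(0,+0) = exp(-r*dt) * [p_u*0.000000 + p_m*0.016293 + p_d*0.110756] = 0.026123


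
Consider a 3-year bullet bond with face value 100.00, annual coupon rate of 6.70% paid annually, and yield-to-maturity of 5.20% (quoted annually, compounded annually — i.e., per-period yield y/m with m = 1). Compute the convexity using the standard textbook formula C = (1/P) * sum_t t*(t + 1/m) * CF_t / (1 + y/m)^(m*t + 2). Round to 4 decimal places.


Answer: Convexity = 9.9747

Derivation:
Coupon per period c = face * coupon_rate / m = 6.700000
Periods per year m = 1; per-period yield y/m = 0.052000
Number of cashflows N = 3
Cashflows (t years, CF_t, discount factor 1/(1+y/m)^(m*t), PV):
  t = 1.0000: CF_t = 6.700000, DF = 0.950570, PV = 6.368821
  t = 2.0000: CF_t = 6.700000, DF = 0.903584, PV = 6.054013
  t = 3.0000: CF_t = 106.700000, DF = 0.858920, PV = 91.646778
Price P = sum_t PV_t = 104.069612
Convexity numerator sum_t t*(t + 1/m) * CF_t / (1+y/m)^(m*t + 2):
  t = 1.0000: term = 11.509530
  t = 2.0000: term = 32.821853
  t = 3.0000: term = 993.726717
Convexity = (1/P) * sum = 1038.058100 / 104.069612 = 9.974651


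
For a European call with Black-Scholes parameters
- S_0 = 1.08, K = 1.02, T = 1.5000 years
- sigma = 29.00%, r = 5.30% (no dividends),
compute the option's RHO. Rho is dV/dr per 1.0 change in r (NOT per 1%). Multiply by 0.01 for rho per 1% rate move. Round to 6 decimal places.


d1 = 0.5623505155; d2 = 0.2071745028
phi(d1) = 0.3405962284; exp(-qT) = 1.0000000000; exp(-rT) = 0.9235780200
N(d2) = 0.5820632104
Rho = K*T*exp(-rT)*N(d2) = 1.0200 * 1.5000 * 0.9235780200 * 0.5820632104 = 0.822499

Answer: Rho = 0.822499
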